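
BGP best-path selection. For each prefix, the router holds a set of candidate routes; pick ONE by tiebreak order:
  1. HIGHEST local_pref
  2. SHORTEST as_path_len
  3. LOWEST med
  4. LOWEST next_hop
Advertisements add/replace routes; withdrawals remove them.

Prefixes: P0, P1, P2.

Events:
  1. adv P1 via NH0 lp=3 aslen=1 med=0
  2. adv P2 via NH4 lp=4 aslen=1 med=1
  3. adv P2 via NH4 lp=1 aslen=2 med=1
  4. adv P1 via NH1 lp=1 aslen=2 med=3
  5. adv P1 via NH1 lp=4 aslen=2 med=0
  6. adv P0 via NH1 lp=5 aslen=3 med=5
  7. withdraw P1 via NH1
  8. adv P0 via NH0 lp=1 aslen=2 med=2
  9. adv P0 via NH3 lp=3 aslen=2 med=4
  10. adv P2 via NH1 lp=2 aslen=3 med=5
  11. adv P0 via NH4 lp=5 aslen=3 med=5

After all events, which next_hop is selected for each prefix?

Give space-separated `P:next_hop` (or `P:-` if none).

Op 1: best P0=- P1=NH0 P2=-
Op 2: best P0=- P1=NH0 P2=NH4
Op 3: best P0=- P1=NH0 P2=NH4
Op 4: best P0=- P1=NH0 P2=NH4
Op 5: best P0=- P1=NH1 P2=NH4
Op 6: best P0=NH1 P1=NH1 P2=NH4
Op 7: best P0=NH1 P1=NH0 P2=NH4
Op 8: best P0=NH1 P1=NH0 P2=NH4
Op 9: best P0=NH1 P1=NH0 P2=NH4
Op 10: best P0=NH1 P1=NH0 P2=NH1
Op 11: best P0=NH1 P1=NH0 P2=NH1

Answer: P0:NH1 P1:NH0 P2:NH1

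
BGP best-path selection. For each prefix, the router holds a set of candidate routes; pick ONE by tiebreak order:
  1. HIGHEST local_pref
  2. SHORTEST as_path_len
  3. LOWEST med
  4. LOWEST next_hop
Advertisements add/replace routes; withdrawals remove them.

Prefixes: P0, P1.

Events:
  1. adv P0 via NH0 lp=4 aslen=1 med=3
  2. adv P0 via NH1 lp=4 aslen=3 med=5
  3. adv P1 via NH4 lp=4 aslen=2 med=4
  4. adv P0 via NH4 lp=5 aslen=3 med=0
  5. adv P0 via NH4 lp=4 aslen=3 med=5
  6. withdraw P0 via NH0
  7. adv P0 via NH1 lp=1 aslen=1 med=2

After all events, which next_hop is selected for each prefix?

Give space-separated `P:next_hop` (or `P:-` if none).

Answer: P0:NH4 P1:NH4

Derivation:
Op 1: best P0=NH0 P1=-
Op 2: best P0=NH0 P1=-
Op 3: best P0=NH0 P1=NH4
Op 4: best P0=NH4 P1=NH4
Op 5: best P0=NH0 P1=NH4
Op 6: best P0=NH1 P1=NH4
Op 7: best P0=NH4 P1=NH4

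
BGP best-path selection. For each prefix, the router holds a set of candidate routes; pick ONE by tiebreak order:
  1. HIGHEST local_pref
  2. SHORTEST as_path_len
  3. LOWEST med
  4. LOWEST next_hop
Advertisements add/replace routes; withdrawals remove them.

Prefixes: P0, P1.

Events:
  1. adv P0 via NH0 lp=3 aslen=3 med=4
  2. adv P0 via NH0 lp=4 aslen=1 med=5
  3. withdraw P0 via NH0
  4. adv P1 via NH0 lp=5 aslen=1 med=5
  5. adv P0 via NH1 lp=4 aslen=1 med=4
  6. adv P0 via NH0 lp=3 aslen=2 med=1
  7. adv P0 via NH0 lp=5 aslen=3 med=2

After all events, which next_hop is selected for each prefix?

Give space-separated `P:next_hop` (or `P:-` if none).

Answer: P0:NH0 P1:NH0

Derivation:
Op 1: best P0=NH0 P1=-
Op 2: best P0=NH0 P1=-
Op 3: best P0=- P1=-
Op 4: best P0=- P1=NH0
Op 5: best P0=NH1 P1=NH0
Op 6: best P0=NH1 P1=NH0
Op 7: best P0=NH0 P1=NH0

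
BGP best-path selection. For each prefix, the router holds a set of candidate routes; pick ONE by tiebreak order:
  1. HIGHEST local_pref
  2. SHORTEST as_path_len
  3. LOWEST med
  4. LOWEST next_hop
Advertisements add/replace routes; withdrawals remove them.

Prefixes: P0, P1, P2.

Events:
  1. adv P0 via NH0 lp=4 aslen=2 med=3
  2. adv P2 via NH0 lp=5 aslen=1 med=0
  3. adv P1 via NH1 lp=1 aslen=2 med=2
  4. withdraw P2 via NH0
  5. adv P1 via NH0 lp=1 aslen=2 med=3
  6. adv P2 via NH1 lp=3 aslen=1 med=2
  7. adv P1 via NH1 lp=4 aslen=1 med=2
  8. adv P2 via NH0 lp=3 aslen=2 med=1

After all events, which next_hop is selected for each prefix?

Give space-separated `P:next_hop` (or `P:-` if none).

Op 1: best P0=NH0 P1=- P2=-
Op 2: best P0=NH0 P1=- P2=NH0
Op 3: best P0=NH0 P1=NH1 P2=NH0
Op 4: best P0=NH0 P1=NH1 P2=-
Op 5: best P0=NH0 P1=NH1 P2=-
Op 6: best P0=NH0 P1=NH1 P2=NH1
Op 7: best P0=NH0 P1=NH1 P2=NH1
Op 8: best P0=NH0 P1=NH1 P2=NH1

Answer: P0:NH0 P1:NH1 P2:NH1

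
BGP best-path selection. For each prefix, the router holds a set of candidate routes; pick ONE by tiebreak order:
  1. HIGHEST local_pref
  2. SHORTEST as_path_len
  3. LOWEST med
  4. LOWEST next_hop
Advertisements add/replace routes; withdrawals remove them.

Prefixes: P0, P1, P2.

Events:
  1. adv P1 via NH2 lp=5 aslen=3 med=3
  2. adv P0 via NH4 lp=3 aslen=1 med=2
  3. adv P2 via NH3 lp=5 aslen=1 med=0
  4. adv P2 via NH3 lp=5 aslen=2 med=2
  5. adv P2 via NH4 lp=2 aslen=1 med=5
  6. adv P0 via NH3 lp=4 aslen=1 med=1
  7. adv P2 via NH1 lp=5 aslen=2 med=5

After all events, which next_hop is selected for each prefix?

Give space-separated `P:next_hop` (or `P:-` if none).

Op 1: best P0=- P1=NH2 P2=-
Op 2: best P0=NH4 P1=NH2 P2=-
Op 3: best P0=NH4 P1=NH2 P2=NH3
Op 4: best P0=NH4 P1=NH2 P2=NH3
Op 5: best P0=NH4 P1=NH2 P2=NH3
Op 6: best P0=NH3 P1=NH2 P2=NH3
Op 7: best P0=NH3 P1=NH2 P2=NH3

Answer: P0:NH3 P1:NH2 P2:NH3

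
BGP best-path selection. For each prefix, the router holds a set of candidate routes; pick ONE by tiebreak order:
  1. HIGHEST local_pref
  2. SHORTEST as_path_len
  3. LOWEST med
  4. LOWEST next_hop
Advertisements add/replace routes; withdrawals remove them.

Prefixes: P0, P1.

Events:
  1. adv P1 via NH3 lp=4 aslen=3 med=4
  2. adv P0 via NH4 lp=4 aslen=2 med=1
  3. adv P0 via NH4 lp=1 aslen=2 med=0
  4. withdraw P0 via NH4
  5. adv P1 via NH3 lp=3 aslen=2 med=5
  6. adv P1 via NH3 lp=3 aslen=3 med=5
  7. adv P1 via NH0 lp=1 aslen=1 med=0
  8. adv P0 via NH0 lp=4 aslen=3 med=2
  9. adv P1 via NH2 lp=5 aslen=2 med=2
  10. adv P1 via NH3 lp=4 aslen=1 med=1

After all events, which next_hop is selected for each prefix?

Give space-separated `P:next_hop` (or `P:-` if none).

Op 1: best P0=- P1=NH3
Op 2: best P0=NH4 P1=NH3
Op 3: best P0=NH4 P1=NH3
Op 4: best P0=- P1=NH3
Op 5: best P0=- P1=NH3
Op 6: best P0=- P1=NH3
Op 7: best P0=- P1=NH3
Op 8: best P0=NH0 P1=NH3
Op 9: best P0=NH0 P1=NH2
Op 10: best P0=NH0 P1=NH2

Answer: P0:NH0 P1:NH2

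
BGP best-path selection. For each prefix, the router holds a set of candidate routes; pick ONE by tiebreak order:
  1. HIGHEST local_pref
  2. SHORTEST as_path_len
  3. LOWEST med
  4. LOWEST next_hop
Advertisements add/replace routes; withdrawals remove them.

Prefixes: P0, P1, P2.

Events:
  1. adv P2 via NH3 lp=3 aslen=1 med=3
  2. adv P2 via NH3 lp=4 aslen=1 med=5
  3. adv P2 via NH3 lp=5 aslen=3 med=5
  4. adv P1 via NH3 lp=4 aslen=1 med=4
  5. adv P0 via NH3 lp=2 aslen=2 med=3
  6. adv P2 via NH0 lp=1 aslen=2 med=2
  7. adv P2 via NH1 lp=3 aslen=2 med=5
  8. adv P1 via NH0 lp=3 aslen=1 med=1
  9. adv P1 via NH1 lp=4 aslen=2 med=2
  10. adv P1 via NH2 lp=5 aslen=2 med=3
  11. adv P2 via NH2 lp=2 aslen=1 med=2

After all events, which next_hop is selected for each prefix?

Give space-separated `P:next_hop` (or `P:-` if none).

Answer: P0:NH3 P1:NH2 P2:NH3

Derivation:
Op 1: best P0=- P1=- P2=NH3
Op 2: best P0=- P1=- P2=NH3
Op 3: best P0=- P1=- P2=NH3
Op 4: best P0=- P1=NH3 P2=NH3
Op 5: best P0=NH3 P1=NH3 P2=NH3
Op 6: best P0=NH3 P1=NH3 P2=NH3
Op 7: best P0=NH3 P1=NH3 P2=NH3
Op 8: best P0=NH3 P1=NH3 P2=NH3
Op 9: best P0=NH3 P1=NH3 P2=NH3
Op 10: best P0=NH3 P1=NH2 P2=NH3
Op 11: best P0=NH3 P1=NH2 P2=NH3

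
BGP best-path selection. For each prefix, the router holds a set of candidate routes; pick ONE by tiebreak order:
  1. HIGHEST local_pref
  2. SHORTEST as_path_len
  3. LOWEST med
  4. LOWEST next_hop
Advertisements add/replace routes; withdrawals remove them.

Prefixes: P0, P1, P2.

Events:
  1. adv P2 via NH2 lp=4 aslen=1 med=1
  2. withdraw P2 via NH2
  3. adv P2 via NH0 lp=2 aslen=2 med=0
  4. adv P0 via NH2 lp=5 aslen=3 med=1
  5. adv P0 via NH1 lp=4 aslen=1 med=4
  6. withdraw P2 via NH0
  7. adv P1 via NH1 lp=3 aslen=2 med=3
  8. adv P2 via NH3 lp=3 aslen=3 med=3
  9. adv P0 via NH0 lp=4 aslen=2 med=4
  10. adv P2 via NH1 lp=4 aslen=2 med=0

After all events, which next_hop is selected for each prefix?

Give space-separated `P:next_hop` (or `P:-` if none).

Answer: P0:NH2 P1:NH1 P2:NH1

Derivation:
Op 1: best P0=- P1=- P2=NH2
Op 2: best P0=- P1=- P2=-
Op 3: best P0=- P1=- P2=NH0
Op 4: best P0=NH2 P1=- P2=NH0
Op 5: best P0=NH2 P1=- P2=NH0
Op 6: best P0=NH2 P1=- P2=-
Op 7: best P0=NH2 P1=NH1 P2=-
Op 8: best P0=NH2 P1=NH1 P2=NH3
Op 9: best P0=NH2 P1=NH1 P2=NH3
Op 10: best P0=NH2 P1=NH1 P2=NH1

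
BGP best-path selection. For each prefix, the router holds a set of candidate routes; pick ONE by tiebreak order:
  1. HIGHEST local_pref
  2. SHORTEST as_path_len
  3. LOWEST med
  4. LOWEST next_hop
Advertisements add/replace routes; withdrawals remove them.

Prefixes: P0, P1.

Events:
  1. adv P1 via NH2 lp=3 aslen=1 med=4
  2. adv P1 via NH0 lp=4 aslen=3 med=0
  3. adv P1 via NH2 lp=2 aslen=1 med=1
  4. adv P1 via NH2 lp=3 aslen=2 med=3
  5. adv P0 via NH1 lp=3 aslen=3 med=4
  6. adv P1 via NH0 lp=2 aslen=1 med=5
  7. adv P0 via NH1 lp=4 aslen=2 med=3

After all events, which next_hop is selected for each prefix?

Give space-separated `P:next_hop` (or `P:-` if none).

Answer: P0:NH1 P1:NH2

Derivation:
Op 1: best P0=- P1=NH2
Op 2: best P0=- P1=NH0
Op 3: best P0=- P1=NH0
Op 4: best P0=- P1=NH0
Op 5: best P0=NH1 P1=NH0
Op 6: best P0=NH1 P1=NH2
Op 7: best P0=NH1 P1=NH2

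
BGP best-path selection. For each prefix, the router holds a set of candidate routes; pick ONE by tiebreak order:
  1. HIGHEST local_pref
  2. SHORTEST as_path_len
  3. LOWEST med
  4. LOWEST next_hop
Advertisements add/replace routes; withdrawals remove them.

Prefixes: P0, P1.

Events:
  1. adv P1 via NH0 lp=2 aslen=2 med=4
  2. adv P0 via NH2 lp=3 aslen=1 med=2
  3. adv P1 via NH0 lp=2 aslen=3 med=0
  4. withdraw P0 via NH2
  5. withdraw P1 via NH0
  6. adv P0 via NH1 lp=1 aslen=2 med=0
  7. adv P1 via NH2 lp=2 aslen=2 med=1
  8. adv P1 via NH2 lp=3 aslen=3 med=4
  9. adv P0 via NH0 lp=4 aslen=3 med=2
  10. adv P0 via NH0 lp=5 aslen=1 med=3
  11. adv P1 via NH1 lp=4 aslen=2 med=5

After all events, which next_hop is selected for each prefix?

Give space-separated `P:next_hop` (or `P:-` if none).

Op 1: best P0=- P1=NH0
Op 2: best P0=NH2 P1=NH0
Op 3: best P0=NH2 P1=NH0
Op 4: best P0=- P1=NH0
Op 5: best P0=- P1=-
Op 6: best P0=NH1 P1=-
Op 7: best P0=NH1 P1=NH2
Op 8: best P0=NH1 P1=NH2
Op 9: best P0=NH0 P1=NH2
Op 10: best P0=NH0 P1=NH2
Op 11: best P0=NH0 P1=NH1

Answer: P0:NH0 P1:NH1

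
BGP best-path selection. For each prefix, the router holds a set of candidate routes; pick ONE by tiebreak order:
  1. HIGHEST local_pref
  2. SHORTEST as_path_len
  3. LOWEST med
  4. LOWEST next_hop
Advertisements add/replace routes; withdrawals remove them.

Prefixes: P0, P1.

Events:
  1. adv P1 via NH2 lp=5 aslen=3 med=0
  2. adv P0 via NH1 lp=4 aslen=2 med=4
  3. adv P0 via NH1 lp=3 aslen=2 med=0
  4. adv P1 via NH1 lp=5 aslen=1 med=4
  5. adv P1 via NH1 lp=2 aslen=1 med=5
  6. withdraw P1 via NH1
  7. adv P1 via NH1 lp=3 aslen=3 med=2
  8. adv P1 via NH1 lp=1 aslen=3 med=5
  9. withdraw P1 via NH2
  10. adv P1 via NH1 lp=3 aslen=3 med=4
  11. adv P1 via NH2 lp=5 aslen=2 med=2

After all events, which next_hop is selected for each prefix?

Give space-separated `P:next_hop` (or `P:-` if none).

Answer: P0:NH1 P1:NH2

Derivation:
Op 1: best P0=- P1=NH2
Op 2: best P0=NH1 P1=NH2
Op 3: best P0=NH1 P1=NH2
Op 4: best P0=NH1 P1=NH1
Op 5: best P0=NH1 P1=NH2
Op 6: best P0=NH1 P1=NH2
Op 7: best P0=NH1 P1=NH2
Op 8: best P0=NH1 P1=NH2
Op 9: best P0=NH1 P1=NH1
Op 10: best P0=NH1 P1=NH1
Op 11: best P0=NH1 P1=NH2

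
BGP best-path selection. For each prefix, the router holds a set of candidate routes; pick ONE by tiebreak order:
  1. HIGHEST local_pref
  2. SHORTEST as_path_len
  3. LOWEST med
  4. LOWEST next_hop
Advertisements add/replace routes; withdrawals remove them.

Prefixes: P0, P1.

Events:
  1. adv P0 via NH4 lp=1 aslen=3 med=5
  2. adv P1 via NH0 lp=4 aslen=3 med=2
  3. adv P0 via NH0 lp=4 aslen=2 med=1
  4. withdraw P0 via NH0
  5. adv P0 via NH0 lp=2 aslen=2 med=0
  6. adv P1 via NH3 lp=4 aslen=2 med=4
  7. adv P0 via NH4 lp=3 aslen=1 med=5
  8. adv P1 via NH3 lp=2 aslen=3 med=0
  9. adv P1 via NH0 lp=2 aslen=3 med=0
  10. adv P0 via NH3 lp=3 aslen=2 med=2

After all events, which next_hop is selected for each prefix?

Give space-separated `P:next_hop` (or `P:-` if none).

Op 1: best P0=NH4 P1=-
Op 2: best P0=NH4 P1=NH0
Op 3: best P0=NH0 P1=NH0
Op 4: best P0=NH4 P1=NH0
Op 5: best P0=NH0 P1=NH0
Op 6: best P0=NH0 P1=NH3
Op 7: best P0=NH4 P1=NH3
Op 8: best P0=NH4 P1=NH0
Op 9: best P0=NH4 P1=NH0
Op 10: best P0=NH4 P1=NH0

Answer: P0:NH4 P1:NH0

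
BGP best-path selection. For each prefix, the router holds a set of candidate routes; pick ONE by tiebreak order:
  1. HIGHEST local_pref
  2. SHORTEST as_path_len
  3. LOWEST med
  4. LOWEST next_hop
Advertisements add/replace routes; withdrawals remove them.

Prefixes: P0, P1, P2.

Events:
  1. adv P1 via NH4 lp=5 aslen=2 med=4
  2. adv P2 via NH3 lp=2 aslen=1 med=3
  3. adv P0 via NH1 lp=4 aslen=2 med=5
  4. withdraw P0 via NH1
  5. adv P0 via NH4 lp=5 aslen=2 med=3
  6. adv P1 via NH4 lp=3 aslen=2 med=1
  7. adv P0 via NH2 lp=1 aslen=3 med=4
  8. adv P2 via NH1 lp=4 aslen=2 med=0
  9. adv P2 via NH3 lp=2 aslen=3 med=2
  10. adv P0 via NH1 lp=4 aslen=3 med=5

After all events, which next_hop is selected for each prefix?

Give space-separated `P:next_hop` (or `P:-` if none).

Answer: P0:NH4 P1:NH4 P2:NH1

Derivation:
Op 1: best P0=- P1=NH4 P2=-
Op 2: best P0=- P1=NH4 P2=NH3
Op 3: best P0=NH1 P1=NH4 P2=NH3
Op 4: best P0=- P1=NH4 P2=NH3
Op 5: best P0=NH4 P1=NH4 P2=NH3
Op 6: best P0=NH4 P1=NH4 P2=NH3
Op 7: best P0=NH4 P1=NH4 P2=NH3
Op 8: best P0=NH4 P1=NH4 P2=NH1
Op 9: best P0=NH4 P1=NH4 P2=NH1
Op 10: best P0=NH4 P1=NH4 P2=NH1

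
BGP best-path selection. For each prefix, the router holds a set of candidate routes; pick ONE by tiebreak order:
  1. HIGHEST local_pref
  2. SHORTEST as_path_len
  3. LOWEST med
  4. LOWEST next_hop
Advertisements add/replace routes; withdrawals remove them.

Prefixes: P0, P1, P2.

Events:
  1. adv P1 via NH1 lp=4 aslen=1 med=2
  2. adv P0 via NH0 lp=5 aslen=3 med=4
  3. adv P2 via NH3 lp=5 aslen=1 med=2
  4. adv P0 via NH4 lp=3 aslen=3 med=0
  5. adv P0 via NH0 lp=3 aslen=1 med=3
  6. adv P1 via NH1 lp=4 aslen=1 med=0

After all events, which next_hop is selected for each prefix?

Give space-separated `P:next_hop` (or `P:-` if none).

Answer: P0:NH0 P1:NH1 P2:NH3

Derivation:
Op 1: best P0=- P1=NH1 P2=-
Op 2: best P0=NH0 P1=NH1 P2=-
Op 3: best P0=NH0 P1=NH1 P2=NH3
Op 4: best P0=NH0 P1=NH1 P2=NH3
Op 5: best P0=NH0 P1=NH1 P2=NH3
Op 6: best P0=NH0 P1=NH1 P2=NH3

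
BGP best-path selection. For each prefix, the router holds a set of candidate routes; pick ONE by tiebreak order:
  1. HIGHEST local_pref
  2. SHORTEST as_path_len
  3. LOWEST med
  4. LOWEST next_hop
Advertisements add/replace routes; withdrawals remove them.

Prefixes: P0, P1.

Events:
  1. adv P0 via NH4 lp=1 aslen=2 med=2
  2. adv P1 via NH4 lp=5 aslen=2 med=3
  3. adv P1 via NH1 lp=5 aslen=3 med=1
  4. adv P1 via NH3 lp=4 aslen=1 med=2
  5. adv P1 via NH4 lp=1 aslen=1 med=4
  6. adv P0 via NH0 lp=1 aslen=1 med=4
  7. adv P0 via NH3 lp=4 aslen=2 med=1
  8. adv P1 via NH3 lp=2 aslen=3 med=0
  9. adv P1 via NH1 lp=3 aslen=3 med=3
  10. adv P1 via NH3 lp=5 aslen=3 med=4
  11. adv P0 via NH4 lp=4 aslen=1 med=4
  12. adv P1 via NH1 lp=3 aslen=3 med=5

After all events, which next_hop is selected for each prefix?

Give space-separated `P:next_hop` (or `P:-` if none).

Op 1: best P0=NH4 P1=-
Op 2: best P0=NH4 P1=NH4
Op 3: best P0=NH4 P1=NH4
Op 4: best P0=NH4 P1=NH4
Op 5: best P0=NH4 P1=NH1
Op 6: best P0=NH0 P1=NH1
Op 7: best P0=NH3 P1=NH1
Op 8: best P0=NH3 P1=NH1
Op 9: best P0=NH3 P1=NH1
Op 10: best P0=NH3 P1=NH3
Op 11: best P0=NH4 P1=NH3
Op 12: best P0=NH4 P1=NH3

Answer: P0:NH4 P1:NH3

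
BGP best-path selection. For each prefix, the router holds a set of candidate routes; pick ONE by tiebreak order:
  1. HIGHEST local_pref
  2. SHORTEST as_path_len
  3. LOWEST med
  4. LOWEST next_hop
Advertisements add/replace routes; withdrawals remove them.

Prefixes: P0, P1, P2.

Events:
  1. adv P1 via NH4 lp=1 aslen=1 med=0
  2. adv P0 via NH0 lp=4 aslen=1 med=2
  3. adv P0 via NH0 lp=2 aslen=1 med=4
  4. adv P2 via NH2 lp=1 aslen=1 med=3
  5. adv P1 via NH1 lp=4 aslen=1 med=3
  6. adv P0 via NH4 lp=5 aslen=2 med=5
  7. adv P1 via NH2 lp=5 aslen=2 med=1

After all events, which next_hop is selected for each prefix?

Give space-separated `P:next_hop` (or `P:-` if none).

Op 1: best P0=- P1=NH4 P2=-
Op 2: best P0=NH0 P1=NH4 P2=-
Op 3: best P0=NH0 P1=NH4 P2=-
Op 4: best P0=NH0 P1=NH4 P2=NH2
Op 5: best P0=NH0 P1=NH1 P2=NH2
Op 6: best P0=NH4 P1=NH1 P2=NH2
Op 7: best P0=NH4 P1=NH2 P2=NH2

Answer: P0:NH4 P1:NH2 P2:NH2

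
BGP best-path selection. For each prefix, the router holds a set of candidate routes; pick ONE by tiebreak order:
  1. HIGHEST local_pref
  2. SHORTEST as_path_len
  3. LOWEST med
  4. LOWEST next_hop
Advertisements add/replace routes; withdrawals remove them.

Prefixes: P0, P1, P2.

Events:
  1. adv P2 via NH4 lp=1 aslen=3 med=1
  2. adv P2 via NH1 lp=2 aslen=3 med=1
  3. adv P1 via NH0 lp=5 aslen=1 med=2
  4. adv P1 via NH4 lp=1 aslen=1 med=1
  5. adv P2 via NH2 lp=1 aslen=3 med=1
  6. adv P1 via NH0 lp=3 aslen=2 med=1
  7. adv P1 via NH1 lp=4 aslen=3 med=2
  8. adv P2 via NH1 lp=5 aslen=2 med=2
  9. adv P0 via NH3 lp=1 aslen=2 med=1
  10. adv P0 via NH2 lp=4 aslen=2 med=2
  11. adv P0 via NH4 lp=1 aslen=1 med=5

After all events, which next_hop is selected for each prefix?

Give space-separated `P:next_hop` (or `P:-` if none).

Op 1: best P0=- P1=- P2=NH4
Op 2: best P0=- P1=- P2=NH1
Op 3: best P0=- P1=NH0 P2=NH1
Op 4: best P0=- P1=NH0 P2=NH1
Op 5: best P0=- P1=NH0 P2=NH1
Op 6: best P0=- P1=NH0 P2=NH1
Op 7: best P0=- P1=NH1 P2=NH1
Op 8: best P0=- P1=NH1 P2=NH1
Op 9: best P0=NH3 P1=NH1 P2=NH1
Op 10: best P0=NH2 P1=NH1 P2=NH1
Op 11: best P0=NH2 P1=NH1 P2=NH1

Answer: P0:NH2 P1:NH1 P2:NH1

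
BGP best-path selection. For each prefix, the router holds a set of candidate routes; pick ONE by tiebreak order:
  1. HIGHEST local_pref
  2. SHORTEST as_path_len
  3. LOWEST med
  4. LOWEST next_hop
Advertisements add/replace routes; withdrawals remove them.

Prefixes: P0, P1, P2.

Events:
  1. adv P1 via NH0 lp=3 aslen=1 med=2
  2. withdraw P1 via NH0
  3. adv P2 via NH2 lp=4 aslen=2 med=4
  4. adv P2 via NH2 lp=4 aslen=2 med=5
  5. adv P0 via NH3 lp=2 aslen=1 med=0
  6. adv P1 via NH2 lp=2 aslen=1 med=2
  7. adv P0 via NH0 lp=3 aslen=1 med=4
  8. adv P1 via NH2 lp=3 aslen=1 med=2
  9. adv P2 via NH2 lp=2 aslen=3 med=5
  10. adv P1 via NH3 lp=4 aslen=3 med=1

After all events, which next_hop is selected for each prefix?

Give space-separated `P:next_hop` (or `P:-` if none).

Answer: P0:NH0 P1:NH3 P2:NH2

Derivation:
Op 1: best P0=- P1=NH0 P2=-
Op 2: best P0=- P1=- P2=-
Op 3: best P0=- P1=- P2=NH2
Op 4: best P0=- P1=- P2=NH2
Op 5: best P0=NH3 P1=- P2=NH2
Op 6: best P0=NH3 P1=NH2 P2=NH2
Op 7: best P0=NH0 P1=NH2 P2=NH2
Op 8: best P0=NH0 P1=NH2 P2=NH2
Op 9: best P0=NH0 P1=NH2 P2=NH2
Op 10: best P0=NH0 P1=NH3 P2=NH2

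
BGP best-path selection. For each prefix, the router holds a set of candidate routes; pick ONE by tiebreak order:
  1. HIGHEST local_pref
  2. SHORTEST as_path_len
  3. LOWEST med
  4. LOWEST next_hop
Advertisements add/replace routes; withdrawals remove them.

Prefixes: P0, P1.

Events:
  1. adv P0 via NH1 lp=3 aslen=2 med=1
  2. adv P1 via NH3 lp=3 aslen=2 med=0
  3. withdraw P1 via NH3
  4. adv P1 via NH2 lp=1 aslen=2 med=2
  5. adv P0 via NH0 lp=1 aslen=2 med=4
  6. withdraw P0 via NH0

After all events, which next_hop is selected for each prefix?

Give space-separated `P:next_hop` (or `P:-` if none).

Op 1: best P0=NH1 P1=-
Op 2: best P0=NH1 P1=NH3
Op 3: best P0=NH1 P1=-
Op 4: best P0=NH1 P1=NH2
Op 5: best P0=NH1 P1=NH2
Op 6: best P0=NH1 P1=NH2

Answer: P0:NH1 P1:NH2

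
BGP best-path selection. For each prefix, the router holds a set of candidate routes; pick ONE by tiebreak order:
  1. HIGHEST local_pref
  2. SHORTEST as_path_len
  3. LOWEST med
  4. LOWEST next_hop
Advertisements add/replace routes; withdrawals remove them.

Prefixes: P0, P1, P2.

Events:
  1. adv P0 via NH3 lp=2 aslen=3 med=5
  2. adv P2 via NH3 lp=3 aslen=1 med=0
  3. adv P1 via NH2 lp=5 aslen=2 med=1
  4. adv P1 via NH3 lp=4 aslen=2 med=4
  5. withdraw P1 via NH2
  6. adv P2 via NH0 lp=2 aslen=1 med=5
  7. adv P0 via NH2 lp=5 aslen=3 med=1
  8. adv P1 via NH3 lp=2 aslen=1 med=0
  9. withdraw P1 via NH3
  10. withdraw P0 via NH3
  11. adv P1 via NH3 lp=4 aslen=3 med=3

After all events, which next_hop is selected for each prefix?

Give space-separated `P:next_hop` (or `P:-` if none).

Answer: P0:NH2 P1:NH3 P2:NH3

Derivation:
Op 1: best P0=NH3 P1=- P2=-
Op 2: best P0=NH3 P1=- P2=NH3
Op 3: best P0=NH3 P1=NH2 P2=NH3
Op 4: best P0=NH3 P1=NH2 P2=NH3
Op 5: best P0=NH3 P1=NH3 P2=NH3
Op 6: best P0=NH3 P1=NH3 P2=NH3
Op 7: best P0=NH2 P1=NH3 P2=NH3
Op 8: best P0=NH2 P1=NH3 P2=NH3
Op 9: best P0=NH2 P1=- P2=NH3
Op 10: best P0=NH2 P1=- P2=NH3
Op 11: best P0=NH2 P1=NH3 P2=NH3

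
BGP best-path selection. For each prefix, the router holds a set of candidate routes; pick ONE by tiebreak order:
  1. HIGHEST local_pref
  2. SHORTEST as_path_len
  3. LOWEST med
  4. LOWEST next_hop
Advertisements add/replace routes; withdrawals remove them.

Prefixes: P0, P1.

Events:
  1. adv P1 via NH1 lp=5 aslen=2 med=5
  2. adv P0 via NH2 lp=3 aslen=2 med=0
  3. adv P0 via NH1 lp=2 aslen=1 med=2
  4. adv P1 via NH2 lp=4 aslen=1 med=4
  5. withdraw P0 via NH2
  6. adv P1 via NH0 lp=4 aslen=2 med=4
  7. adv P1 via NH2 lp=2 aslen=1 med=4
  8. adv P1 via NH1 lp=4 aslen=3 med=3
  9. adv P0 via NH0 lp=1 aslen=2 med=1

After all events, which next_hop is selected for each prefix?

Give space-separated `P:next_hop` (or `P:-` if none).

Op 1: best P0=- P1=NH1
Op 2: best P0=NH2 P1=NH1
Op 3: best P0=NH2 P1=NH1
Op 4: best P0=NH2 P1=NH1
Op 5: best P0=NH1 P1=NH1
Op 6: best P0=NH1 P1=NH1
Op 7: best P0=NH1 P1=NH1
Op 8: best P0=NH1 P1=NH0
Op 9: best P0=NH1 P1=NH0

Answer: P0:NH1 P1:NH0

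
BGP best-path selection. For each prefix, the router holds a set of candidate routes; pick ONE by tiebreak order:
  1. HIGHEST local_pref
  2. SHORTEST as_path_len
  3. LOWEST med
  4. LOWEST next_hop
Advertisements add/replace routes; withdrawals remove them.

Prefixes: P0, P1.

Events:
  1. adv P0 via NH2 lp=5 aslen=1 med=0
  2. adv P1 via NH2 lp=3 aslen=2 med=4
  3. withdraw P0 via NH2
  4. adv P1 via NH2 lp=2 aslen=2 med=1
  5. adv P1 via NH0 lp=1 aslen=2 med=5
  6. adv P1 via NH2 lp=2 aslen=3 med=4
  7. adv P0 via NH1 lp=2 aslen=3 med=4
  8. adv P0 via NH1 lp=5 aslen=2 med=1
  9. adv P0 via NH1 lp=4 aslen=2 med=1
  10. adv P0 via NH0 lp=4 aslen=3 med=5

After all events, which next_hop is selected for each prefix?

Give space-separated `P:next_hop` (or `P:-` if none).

Op 1: best P0=NH2 P1=-
Op 2: best P0=NH2 P1=NH2
Op 3: best P0=- P1=NH2
Op 4: best P0=- P1=NH2
Op 5: best P0=- P1=NH2
Op 6: best P0=- P1=NH2
Op 7: best P0=NH1 P1=NH2
Op 8: best P0=NH1 P1=NH2
Op 9: best P0=NH1 P1=NH2
Op 10: best P0=NH1 P1=NH2

Answer: P0:NH1 P1:NH2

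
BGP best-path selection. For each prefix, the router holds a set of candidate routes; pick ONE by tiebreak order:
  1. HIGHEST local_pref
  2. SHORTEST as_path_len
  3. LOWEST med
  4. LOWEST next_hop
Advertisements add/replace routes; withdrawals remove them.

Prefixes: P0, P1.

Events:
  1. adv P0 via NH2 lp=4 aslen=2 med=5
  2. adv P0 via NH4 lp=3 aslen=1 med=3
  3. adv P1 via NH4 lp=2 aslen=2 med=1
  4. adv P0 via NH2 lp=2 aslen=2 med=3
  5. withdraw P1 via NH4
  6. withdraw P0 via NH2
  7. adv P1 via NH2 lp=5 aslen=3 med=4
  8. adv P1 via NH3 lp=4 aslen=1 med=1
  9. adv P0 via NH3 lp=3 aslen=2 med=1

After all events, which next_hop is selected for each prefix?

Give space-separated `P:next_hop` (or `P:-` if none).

Op 1: best P0=NH2 P1=-
Op 2: best P0=NH2 P1=-
Op 3: best P0=NH2 P1=NH4
Op 4: best P0=NH4 P1=NH4
Op 5: best P0=NH4 P1=-
Op 6: best P0=NH4 P1=-
Op 7: best P0=NH4 P1=NH2
Op 8: best P0=NH4 P1=NH2
Op 9: best P0=NH4 P1=NH2

Answer: P0:NH4 P1:NH2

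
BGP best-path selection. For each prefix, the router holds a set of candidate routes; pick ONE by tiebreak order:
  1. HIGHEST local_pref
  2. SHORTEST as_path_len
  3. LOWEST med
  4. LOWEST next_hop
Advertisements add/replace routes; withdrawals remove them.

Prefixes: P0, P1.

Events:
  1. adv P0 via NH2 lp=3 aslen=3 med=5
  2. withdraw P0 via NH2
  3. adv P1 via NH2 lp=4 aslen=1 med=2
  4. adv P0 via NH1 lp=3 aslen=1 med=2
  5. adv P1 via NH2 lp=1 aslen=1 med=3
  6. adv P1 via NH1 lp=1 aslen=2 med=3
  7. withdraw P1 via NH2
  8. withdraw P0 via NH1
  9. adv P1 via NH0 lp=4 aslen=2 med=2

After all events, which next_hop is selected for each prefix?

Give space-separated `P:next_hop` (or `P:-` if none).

Answer: P0:- P1:NH0

Derivation:
Op 1: best P0=NH2 P1=-
Op 2: best P0=- P1=-
Op 3: best P0=- P1=NH2
Op 4: best P0=NH1 P1=NH2
Op 5: best P0=NH1 P1=NH2
Op 6: best P0=NH1 P1=NH2
Op 7: best P0=NH1 P1=NH1
Op 8: best P0=- P1=NH1
Op 9: best P0=- P1=NH0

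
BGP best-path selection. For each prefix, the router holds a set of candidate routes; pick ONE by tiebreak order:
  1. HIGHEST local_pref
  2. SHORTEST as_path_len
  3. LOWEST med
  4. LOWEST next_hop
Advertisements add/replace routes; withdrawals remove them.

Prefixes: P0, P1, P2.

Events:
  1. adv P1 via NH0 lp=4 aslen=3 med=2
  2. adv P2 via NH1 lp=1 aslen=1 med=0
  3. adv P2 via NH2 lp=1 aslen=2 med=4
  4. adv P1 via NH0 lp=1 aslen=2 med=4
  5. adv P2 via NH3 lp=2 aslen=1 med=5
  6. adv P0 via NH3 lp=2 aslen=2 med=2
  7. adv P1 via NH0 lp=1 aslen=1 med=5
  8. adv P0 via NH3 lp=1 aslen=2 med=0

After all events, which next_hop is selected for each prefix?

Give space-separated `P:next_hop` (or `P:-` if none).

Op 1: best P0=- P1=NH0 P2=-
Op 2: best P0=- P1=NH0 P2=NH1
Op 3: best P0=- P1=NH0 P2=NH1
Op 4: best P0=- P1=NH0 P2=NH1
Op 5: best P0=- P1=NH0 P2=NH3
Op 6: best P0=NH3 P1=NH0 P2=NH3
Op 7: best P0=NH3 P1=NH0 P2=NH3
Op 8: best P0=NH3 P1=NH0 P2=NH3

Answer: P0:NH3 P1:NH0 P2:NH3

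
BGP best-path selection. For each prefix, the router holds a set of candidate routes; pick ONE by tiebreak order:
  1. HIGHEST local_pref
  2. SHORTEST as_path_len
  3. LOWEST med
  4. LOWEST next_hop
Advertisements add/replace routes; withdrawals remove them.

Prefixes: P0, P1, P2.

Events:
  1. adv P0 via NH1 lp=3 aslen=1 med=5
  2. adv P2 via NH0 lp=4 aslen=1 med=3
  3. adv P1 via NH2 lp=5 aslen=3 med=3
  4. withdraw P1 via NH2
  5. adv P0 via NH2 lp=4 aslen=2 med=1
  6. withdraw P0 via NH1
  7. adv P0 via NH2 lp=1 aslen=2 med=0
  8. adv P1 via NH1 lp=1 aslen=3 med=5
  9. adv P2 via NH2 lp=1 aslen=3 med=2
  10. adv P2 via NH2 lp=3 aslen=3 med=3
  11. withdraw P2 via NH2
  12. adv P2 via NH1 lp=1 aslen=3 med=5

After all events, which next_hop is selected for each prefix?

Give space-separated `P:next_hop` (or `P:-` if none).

Answer: P0:NH2 P1:NH1 P2:NH0

Derivation:
Op 1: best P0=NH1 P1=- P2=-
Op 2: best P0=NH1 P1=- P2=NH0
Op 3: best P0=NH1 P1=NH2 P2=NH0
Op 4: best P0=NH1 P1=- P2=NH0
Op 5: best P0=NH2 P1=- P2=NH0
Op 6: best P0=NH2 P1=- P2=NH0
Op 7: best P0=NH2 P1=- P2=NH0
Op 8: best P0=NH2 P1=NH1 P2=NH0
Op 9: best P0=NH2 P1=NH1 P2=NH0
Op 10: best P0=NH2 P1=NH1 P2=NH0
Op 11: best P0=NH2 P1=NH1 P2=NH0
Op 12: best P0=NH2 P1=NH1 P2=NH0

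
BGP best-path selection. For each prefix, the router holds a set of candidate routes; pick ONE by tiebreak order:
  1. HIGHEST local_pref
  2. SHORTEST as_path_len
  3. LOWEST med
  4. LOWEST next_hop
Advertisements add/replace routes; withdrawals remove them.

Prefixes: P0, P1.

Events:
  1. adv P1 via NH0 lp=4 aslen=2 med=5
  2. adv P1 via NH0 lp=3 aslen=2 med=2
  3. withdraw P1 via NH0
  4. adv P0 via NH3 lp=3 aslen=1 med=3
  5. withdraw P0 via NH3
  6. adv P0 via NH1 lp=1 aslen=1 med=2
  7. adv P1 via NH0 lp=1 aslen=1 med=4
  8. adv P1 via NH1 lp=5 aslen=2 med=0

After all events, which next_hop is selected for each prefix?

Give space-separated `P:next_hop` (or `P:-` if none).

Op 1: best P0=- P1=NH0
Op 2: best P0=- P1=NH0
Op 3: best P0=- P1=-
Op 4: best P0=NH3 P1=-
Op 5: best P0=- P1=-
Op 6: best P0=NH1 P1=-
Op 7: best P0=NH1 P1=NH0
Op 8: best P0=NH1 P1=NH1

Answer: P0:NH1 P1:NH1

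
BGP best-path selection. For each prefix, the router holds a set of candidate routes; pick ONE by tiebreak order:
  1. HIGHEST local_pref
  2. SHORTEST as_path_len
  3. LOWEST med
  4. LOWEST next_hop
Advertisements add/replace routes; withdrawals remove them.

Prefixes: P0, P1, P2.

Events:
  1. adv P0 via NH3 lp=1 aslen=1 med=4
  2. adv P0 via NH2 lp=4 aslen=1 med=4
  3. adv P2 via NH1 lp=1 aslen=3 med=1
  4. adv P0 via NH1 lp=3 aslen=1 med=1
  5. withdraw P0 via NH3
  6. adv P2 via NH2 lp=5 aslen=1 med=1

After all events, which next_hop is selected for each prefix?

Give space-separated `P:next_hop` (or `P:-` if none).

Op 1: best P0=NH3 P1=- P2=-
Op 2: best P0=NH2 P1=- P2=-
Op 3: best P0=NH2 P1=- P2=NH1
Op 4: best P0=NH2 P1=- P2=NH1
Op 5: best P0=NH2 P1=- P2=NH1
Op 6: best P0=NH2 P1=- P2=NH2

Answer: P0:NH2 P1:- P2:NH2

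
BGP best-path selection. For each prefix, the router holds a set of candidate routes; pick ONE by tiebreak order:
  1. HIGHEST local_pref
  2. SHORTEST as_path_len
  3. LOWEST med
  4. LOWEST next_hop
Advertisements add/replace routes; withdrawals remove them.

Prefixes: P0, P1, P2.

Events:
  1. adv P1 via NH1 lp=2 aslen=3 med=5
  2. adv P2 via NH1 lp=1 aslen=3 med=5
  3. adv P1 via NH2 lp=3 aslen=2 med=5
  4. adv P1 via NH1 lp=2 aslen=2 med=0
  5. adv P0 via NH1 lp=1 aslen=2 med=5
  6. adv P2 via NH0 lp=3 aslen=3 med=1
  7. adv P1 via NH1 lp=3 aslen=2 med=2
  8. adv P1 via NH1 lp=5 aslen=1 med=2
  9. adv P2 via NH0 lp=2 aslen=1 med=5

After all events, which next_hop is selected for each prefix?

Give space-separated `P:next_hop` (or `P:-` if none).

Op 1: best P0=- P1=NH1 P2=-
Op 2: best P0=- P1=NH1 P2=NH1
Op 3: best P0=- P1=NH2 P2=NH1
Op 4: best P0=- P1=NH2 P2=NH1
Op 5: best P0=NH1 P1=NH2 P2=NH1
Op 6: best P0=NH1 P1=NH2 P2=NH0
Op 7: best P0=NH1 P1=NH1 P2=NH0
Op 8: best P0=NH1 P1=NH1 P2=NH0
Op 9: best P0=NH1 P1=NH1 P2=NH0

Answer: P0:NH1 P1:NH1 P2:NH0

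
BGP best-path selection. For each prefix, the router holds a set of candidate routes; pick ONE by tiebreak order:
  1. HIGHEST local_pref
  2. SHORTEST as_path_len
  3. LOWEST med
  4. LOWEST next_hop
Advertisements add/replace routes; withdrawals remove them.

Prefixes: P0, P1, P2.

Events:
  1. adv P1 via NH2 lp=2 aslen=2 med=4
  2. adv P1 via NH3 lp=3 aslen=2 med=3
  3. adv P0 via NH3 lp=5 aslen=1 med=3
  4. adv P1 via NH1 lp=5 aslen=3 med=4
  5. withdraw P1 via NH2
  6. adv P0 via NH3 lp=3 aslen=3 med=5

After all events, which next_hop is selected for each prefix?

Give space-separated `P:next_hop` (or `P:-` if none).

Op 1: best P0=- P1=NH2 P2=-
Op 2: best P0=- P1=NH3 P2=-
Op 3: best P0=NH3 P1=NH3 P2=-
Op 4: best P0=NH3 P1=NH1 P2=-
Op 5: best P0=NH3 P1=NH1 P2=-
Op 6: best P0=NH3 P1=NH1 P2=-

Answer: P0:NH3 P1:NH1 P2:-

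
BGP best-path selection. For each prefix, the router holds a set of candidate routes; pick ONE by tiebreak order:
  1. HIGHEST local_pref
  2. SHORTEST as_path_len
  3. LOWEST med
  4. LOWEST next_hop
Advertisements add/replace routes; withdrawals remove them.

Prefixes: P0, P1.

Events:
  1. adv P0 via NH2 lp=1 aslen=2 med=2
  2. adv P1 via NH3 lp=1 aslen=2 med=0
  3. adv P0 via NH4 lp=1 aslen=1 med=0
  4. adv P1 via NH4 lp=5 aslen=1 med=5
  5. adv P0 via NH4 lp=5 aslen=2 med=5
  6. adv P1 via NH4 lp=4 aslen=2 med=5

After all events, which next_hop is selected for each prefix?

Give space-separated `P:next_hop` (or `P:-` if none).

Answer: P0:NH4 P1:NH4

Derivation:
Op 1: best P0=NH2 P1=-
Op 2: best P0=NH2 P1=NH3
Op 3: best P0=NH4 P1=NH3
Op 4: best P0=NH4 P1=NH4
Op 5: best P0=NH4 P1=NH4
Op 6: best P0=NH4 P1=NH4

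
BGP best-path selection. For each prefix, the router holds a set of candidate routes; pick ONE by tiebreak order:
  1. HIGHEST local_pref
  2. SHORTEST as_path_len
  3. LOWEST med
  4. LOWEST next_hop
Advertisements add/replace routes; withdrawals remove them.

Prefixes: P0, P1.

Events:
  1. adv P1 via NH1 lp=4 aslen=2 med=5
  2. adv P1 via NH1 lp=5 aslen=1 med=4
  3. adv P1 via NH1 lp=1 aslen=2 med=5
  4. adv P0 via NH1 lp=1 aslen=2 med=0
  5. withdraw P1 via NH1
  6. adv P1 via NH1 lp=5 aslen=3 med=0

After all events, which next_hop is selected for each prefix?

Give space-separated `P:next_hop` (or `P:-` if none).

Op 1: best P0=- P1=NH1
Op 2: best P0=- P1=NH1
Op 3: best P0=- P1=NH1
Op 4: best P0=NH1 P1=NH1
Op 5: best P0=NH1 P1=-
Op 6: best P0=NH1 P1=NH1

Answer: P0:NH1 P1:NH1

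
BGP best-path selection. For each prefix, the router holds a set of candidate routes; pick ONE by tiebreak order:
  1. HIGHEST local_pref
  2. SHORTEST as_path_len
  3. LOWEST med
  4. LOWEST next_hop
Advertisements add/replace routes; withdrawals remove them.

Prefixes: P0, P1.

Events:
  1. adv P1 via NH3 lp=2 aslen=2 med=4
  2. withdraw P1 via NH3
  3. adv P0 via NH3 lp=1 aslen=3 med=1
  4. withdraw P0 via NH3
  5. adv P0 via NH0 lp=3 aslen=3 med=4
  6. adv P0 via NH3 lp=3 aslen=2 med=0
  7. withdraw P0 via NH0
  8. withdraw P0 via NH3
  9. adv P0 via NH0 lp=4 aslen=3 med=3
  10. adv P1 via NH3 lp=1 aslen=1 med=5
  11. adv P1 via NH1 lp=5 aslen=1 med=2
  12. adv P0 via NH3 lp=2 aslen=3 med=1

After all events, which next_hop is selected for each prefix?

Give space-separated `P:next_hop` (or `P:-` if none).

Answer: P0:NH0 P1:NH1

Derivation:
Op 1: best P0=- P1=NH3
Op 2: best P0=- P1=-
Op 3: best P0=NH3 P1=-
Op 4: best P0=- P1=-
Op 5: best P0=NH0 P1=-
Op 6: best P0=NH3 P1=-
Op 7: best P0=NH3 P1=-
Op 8: best P0=- P1=-
Op 9: best P0=NH0 P1=-
Op 10: best P0=NH0 P1=NH3
Op 11: best P0=NH0 P1=NH1
Op 12: best P0=NH0 P1=NH1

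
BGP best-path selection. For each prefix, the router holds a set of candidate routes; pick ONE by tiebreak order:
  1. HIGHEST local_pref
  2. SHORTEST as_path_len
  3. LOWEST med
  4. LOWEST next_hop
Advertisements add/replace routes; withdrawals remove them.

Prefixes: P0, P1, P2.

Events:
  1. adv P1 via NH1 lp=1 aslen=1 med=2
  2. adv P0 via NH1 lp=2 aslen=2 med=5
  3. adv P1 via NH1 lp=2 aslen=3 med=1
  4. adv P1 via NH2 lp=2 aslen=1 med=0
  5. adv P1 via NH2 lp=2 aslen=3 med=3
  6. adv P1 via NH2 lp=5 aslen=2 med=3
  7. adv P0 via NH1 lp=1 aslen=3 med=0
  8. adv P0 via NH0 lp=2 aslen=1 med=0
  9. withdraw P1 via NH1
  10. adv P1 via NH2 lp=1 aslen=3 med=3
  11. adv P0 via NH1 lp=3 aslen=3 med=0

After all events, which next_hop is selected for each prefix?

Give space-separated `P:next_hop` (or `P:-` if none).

Answer: P0:NH1 P1:NH2 P2:-

Derivation:
Op 1: best P0=- P1=NH1 P2=-
Op 2: best P0=NH1 P1=NH1 P2=-
Op 3: best P0=NH1 P1=NH1 P2=-
Op 4: best P0=NH1 P1=NH2 P2=-
Op 5: best P0=NH1 P1=NH1 P2=-
Op 6: best P0=NH1 P1=NH2 P2=-
Op 7: best P0=NH1 P1=NH2 P2=-
Op 8: best P0=NH0 P1=NH2 P2=-
Op 9: best P0=NH0 P1=NH2 P2=-
Op 10: best P0=NH0 P1=NH2 P2=-
Op 11: best P0=NH1 P1=NH2 P2=-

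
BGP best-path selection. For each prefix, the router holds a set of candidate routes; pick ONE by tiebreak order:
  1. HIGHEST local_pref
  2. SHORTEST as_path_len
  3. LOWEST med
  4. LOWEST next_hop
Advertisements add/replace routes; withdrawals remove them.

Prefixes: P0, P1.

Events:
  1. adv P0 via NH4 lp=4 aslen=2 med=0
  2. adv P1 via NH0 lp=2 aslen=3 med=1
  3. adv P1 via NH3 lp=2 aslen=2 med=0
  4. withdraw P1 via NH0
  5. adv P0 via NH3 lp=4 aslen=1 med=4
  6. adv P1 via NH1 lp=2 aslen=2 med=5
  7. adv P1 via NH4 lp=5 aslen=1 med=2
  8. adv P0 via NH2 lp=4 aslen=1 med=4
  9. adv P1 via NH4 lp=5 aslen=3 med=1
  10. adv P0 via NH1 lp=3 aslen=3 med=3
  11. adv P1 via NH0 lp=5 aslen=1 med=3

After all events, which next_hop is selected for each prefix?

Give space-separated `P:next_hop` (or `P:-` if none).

Answer: P0:NH2 P1:NH0

Derivation:
Op 1: best P0=NH4 P1=-
Op 2: best P0=NH4 P1=NH0
Op 3: best P0=NH4 P1=NH3
Op 4: best P0=NH4 P1=NH3
Op 5: best P0=NH3 P1=NH3
Op 6: best P0=NH3 P1=NH3
Op 7: best P0=NH3 P1=NH4
Op 8: best P0=NH2 P1=NH4
Op 9: best P0=NH2 P1=NH4
Op 10: best P0=NH2 P1=NH4
Op 11: best P0=NH2 P1=NH0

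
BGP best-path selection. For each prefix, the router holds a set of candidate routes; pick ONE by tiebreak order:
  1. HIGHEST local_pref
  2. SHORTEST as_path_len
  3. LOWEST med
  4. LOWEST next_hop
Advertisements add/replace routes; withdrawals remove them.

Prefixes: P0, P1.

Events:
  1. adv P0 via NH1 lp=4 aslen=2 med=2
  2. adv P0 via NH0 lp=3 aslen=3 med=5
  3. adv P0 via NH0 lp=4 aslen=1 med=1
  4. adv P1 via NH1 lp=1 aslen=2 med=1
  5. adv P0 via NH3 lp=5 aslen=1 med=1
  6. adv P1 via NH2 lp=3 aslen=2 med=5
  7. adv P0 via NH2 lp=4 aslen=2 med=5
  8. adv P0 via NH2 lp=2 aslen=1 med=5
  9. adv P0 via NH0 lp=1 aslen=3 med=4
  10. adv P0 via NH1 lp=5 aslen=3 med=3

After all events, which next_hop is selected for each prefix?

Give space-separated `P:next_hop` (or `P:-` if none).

Op 1: best P0=NH1 P1=-
Op 2: best P0=NH1 P1=-
Op 3: best P0=NH0 P1=-
Op 4: best P0=NH0 P1=NH1
Op 5: best P0=NH3 P1=NH1
Op 6: best P0=NH3 P1=NH2
Op 7: best P0=NH3 P1=NH2
Op 8: best P0=NH3 P1=NH2
Op 9: best P0=NH3 P1=NH2
Op 10: best P0=NH3 P1=NH2

Answer: P0:NH3 P1:NH2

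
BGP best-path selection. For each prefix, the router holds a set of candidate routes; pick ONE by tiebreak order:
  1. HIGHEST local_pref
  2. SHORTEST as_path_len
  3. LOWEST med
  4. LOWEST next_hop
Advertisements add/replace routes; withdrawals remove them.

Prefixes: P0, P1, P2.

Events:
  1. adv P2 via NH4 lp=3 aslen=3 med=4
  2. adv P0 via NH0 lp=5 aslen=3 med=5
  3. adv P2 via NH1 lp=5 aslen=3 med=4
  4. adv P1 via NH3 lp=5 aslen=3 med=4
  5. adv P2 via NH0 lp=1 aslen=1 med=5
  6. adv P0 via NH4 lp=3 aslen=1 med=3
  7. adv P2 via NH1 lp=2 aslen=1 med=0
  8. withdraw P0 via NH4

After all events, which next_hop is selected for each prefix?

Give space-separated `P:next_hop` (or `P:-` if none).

Op 1: best P0=- P1=- P2=NH4
Op 2: best P0=NH0 P1=- P2=NH4
Op 3: best P0=NH0 P1=- P2=NH1
Op 4: best P0=NH0 P1=NH3 P2=NH1
Op 5: best P0=NH0 P1=NH3 P2=NH1
Op 6: best P0=NH0 P1=NH3 P2=NH1
Op 7: best P0=NH0 P1=NH3 P2=NH4
Op 8: best P0=NH0 P1=NH3 P2=NH4

Answer: P0:NH0 P1:NH3 P2:NH4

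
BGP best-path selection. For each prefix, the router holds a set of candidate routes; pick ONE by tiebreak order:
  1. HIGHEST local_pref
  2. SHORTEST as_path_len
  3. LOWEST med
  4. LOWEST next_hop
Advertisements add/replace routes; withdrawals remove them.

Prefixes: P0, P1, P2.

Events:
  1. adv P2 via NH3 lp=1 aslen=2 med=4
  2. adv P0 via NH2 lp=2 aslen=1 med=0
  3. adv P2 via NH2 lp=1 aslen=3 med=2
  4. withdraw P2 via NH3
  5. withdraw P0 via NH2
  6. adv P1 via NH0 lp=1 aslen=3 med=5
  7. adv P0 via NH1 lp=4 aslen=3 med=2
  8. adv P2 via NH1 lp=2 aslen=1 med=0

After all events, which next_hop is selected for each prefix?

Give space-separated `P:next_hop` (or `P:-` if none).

Op 1: best P0=- P1=- P2=NH3
Op 2: best P0=NH2 P1=- P2=NH3
Op 3: best P0=NH2 P1=- P2=NH3
Op 4: best P0=NH2 P1=- P2=NH2
Op 5: best P0=- P1=- P2=NH2
Op 6: best P0=- P1=NH0 P2=NH2
Op 7: best P0=NH1 P1=NH0 P2=NH2
Op 8: best P0=NH1 P1=NH0 P2=NH1

Answer: P0:NH1 P1:NH0 P2:NH1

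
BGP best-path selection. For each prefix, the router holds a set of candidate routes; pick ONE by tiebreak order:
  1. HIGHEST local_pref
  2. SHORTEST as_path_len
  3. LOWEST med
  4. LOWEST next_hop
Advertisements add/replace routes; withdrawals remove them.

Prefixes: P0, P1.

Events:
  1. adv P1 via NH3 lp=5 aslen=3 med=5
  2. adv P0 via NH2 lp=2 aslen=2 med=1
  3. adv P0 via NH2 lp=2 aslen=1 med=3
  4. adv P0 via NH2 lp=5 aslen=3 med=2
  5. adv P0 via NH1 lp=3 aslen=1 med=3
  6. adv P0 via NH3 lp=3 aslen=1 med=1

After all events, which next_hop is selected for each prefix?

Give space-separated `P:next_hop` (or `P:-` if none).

Answer: P0:NH2 P1:NH3

Derivation:
Op 1: best P0=- P1=NH3
Op 2: best P0=NH2 P1=NH3
Op 3: best P0=NH2 P1=NH3
Op 4: best P0=NH2 P1=NH3
Op 5: best P0=NH2 P1=NH3
Op 6: best P0=NH2 P1=NH3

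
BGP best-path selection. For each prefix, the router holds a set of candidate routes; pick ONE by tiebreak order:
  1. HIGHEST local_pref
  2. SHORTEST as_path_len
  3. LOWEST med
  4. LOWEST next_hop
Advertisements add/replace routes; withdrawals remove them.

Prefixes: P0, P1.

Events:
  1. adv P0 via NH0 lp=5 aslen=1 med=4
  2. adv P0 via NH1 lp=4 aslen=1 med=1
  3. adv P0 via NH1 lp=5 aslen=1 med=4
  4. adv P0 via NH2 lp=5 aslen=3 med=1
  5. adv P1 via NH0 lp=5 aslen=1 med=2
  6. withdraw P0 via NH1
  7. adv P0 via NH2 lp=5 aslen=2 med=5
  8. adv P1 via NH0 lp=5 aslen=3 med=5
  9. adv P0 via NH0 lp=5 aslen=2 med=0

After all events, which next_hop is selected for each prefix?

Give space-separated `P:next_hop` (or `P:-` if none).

Op 1: best P0=NH0 P1=-
Op 2: best P0=NH0 P1=-
Op 3: best P0=NH0 P1=-
Op 4: best P0=NH0 P1=-
Op 5: best P0=NH0 P1=NH0
Op 6: best P0=NH0 P1=NH0
Op 7: best P0=NH0 P1=NH0
Op 8: best P0=NH0 P1=NH0
Op 9: best P0=NH0 P1=NH0

Answer: P0:NH0 P1:NH0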